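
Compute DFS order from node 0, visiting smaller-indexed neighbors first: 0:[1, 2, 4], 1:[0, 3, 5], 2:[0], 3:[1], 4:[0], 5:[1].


DFS stack-based: start with [0]
Visit order: [0, 1, 3, 5, 2, 4]


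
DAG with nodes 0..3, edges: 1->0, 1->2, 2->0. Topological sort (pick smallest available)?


Kahn's algorithm, process smallest node first
Order: [1, 2, 0, 3]


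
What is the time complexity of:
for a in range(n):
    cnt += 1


Per nesting level: O(n) = O(n)
Complexity: O(n)


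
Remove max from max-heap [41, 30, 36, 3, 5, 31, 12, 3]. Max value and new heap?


Max = 41
Replace root with last, heapify down
Resulting heap: [36, 30, 31, 3, 5, 3, 12]


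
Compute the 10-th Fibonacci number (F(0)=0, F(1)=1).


F(n)=F(n-1)+F(n-2)
...F(8)=21, F(9)=34, F(10)=55


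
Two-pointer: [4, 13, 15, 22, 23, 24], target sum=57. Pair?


Two pointers: lo=0, hi=5
No pair sums to 57


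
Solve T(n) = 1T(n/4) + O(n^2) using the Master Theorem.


a=1, b=4, c=2. log_4(1)=0 < c=2. Case 3: O(n^c) = O(n^2)
Complexity: O(n^2)


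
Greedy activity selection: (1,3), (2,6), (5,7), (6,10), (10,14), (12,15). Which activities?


Greedy: pick earliest-ending, then skip overlaps.
Selected (3 activities): [(1, 3), (5, 7), (10, 14)]


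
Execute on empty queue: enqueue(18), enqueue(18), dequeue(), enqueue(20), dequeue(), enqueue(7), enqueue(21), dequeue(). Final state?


enqueue(18) -> [18]
enqueue(18) -> [18, 18]
dequeue() returns 18 -> [18]
enqueue(20) -> [18, 20]
dequeue() returns 18 -> [20]
enqueue(7) -> [20, 7]
enqueue(21) -> [20, 7, 21]
dequeue() returns 20 -> [7, 21]
Final queue (front to back): [7, 21]


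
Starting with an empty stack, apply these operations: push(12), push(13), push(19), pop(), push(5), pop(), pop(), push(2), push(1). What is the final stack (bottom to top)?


push(12) -> [12]
push(13) -> [12, 13]
push(19) -> [12, 13, 19]
pop() returns 19 -> [12, 13]
push(5) -> [12, 13, 5]
pop() returns 5 -> [12, 13]
pop() returns 13 -> [12]
push(2) -> [12, 2]
push(1) -> [12, 2, 1]
Final stack (bottom to top): [12, 2, 1]


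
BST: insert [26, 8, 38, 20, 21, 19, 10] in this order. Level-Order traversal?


Root = 26; build tree by BST insertion.
Level-Order traversal: [26, 8, 38, 20, 19, 21, 10]


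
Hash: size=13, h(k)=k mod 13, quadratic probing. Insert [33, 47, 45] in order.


Insertions: 33->slot 7; 47->slot 8; 45->slot 6
Table: [None, None, None, None, None, None, 45, 33, 47, None, None, None, None]


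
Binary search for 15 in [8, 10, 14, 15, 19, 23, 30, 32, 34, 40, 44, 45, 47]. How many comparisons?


Search for 15:
[0,12] mid=6 arr[6]=30
[0,5] mid=2 arr[2]=14
[3,5] mid=4 arr[4]=19
[3,3] mid=3 arr[3]=15
Total: 4 comparisons


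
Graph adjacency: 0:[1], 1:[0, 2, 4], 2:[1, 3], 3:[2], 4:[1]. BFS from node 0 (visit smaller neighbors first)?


BFS queue: start with [0]
Visit order: [0, 1, 2, 4, 3]


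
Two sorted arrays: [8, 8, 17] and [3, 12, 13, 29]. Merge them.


Compare heads, take smaller each step.
Merged: [3, 8, 8, 12, 13, 17, 29]


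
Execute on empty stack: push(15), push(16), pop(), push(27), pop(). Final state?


push(15) -> [15]
push(16) -> [15, 16]
pop() returns 16 -> [15]
push(27) -> [15, 27]
pop() returns 27 -> [15]
Final stack (bottom to top): [15]


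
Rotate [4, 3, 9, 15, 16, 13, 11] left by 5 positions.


Left rotate by 5: [13, 11, 4, 3, 9, 15, 16]


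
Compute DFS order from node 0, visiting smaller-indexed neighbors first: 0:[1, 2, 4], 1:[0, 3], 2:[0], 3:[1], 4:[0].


DFS stack-based: start with [0]
Visit order: [0, 1, 3, 2, 4]


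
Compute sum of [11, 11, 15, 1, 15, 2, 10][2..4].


Prefix sums: [0, 11, 22, 37, 38, 53, 55, 65]
Sum[2..4] = prefix[5] - prefix[2] = 53 - 22 = 31


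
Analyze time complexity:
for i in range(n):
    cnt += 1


Per nesting level: O(n) = O(n)
Complexity: O(n)


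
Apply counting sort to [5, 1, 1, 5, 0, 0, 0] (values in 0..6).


Count array: [3, 2, 0, 0, 0, 2, 0]
Reconstruct: [0, 0, 0, 1, 1, 5, 5]


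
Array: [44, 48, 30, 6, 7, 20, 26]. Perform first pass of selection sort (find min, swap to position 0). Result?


After one pass: [6, 48, 30, 44, 7, 20, 26]


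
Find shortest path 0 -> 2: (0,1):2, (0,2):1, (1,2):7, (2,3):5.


Dijkstra from 0:
Distances: {0: 0, 1: 2, 2: 1, 3: 6}
Shortest distance to 2 = 1, path = [0, 2]


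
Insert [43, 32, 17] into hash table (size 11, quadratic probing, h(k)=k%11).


Insertions: 43->slot 10; 32->slot 0; 17->slot 6
Table: [32, None, None, None, None, None, 17, None, None, None, 43]


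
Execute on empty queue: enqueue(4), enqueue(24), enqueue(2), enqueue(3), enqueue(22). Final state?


enqueue(4) -> [4]
enqueue(24) -> [4, 24]
enqueue(2) -> [4, 24, 2]
enqueue(3) -> [4, 24, 2, 3]
enqueue(22) -> [4, 24, 2, 3, 22]
Final queue (front to back): [4, 24, 2, 3, 22]


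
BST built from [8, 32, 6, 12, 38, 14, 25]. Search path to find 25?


BST root = 8
Search for 25: compare at each node
Path: [8, 32, 12, 14, 25]


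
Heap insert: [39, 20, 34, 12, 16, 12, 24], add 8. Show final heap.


Append 8: [39, 20, 34, 12, 16, 12, 24, 8]
Bubble up: no swaps needed
Result: [39, 20, 34, 12, 16, 12, 24, 8]


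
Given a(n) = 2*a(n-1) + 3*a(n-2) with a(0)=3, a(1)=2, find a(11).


Build bottom-up:
...a(9)=24602, a(10)=73813, a(11)=2*73813+3*24602=221432


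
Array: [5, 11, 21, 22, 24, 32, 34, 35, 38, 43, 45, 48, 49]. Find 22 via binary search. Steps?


Search for 22:
[0,12] mid=6 arr[6]=34
[0,5] mid=2 arr[2]=21
[3,5] mid=4 arr[4]=24
[3,3] mid=3 arr[3]=22
Total: 4 comparisons


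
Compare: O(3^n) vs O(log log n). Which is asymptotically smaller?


double-logarithmic grows slower than exponential (base 3)
O(log log n) is asymptotically smaller; O(3^n) grows faster


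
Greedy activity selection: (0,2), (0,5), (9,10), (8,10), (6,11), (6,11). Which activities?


Greedy: pick earliest-ending, then skip overlaps.
Selected (2 activities): [(0, 2), (9, 10)]


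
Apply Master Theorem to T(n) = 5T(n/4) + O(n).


a=5, b=4, c=1. log_4(5)=1.161 > c=1. Case 1: O(n^log_b(a)) = O(n^1.161)
Complexity: O(n^1.161)


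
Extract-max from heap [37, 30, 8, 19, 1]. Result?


Max = 37
Replace root with last, heapify down
Resulting heap: [30, 19, 8, 1]


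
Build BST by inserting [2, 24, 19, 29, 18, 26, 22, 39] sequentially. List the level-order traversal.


Root = 2; build tree by BST insertion.
Level-Order traversal: [2, 24, 19, 29, 18, 22, 26, 39]


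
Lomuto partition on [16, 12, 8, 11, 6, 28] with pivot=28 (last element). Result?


Elements <= 28 go left of pivot.
Result: [16, 12, 8, 11, 6, 28], pivot at index 5


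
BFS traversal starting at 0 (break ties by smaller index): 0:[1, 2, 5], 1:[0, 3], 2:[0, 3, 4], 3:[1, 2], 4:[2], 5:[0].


BFS queue: start with [0]
Visit order: [0, 1, 2, 5, 3, 4]


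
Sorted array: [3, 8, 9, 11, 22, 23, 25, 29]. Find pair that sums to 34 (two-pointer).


Two pointers: lo=0, hi=7
Found pair: (9, 25) summing to 34


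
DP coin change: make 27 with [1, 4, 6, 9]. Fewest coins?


dp[0]=0; dp[i]=1+min(dp[i-c] for c in coins)
...dp[22]=3, dp[23]=4, dp[24]=3, dp[25]=4, dp[26]=4, dp[27]=3
Minimum coins for 27 = 3


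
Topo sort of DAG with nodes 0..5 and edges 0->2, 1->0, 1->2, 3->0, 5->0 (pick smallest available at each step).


Kahn's algorithm, process smallest node first
Order: [1, 3, 4, 5, 0, 2]


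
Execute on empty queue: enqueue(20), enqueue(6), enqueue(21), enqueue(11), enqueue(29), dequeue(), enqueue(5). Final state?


enqueue(20) -> [20]
enqueue(6) -> [20, 6]
enqueue(21) -> [20, 6, 21]
enqueue(11) -> [20, 6, 21, 11]
enqueue(29) -> [20, 6, 21, 11, 29]
dequeue() returns 20 -> [6, 21, 11, 29]
enqueue(5) -> [6, 21, 11, 29, 5]
Final queue (front to back): [6, 21, 11, 29, 5]


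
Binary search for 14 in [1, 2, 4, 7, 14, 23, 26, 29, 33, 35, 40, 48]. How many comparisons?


Search for 14:
[0,11] mid=5 arr[5]=23
[0,4] mid=2 arr[2]=4
[3,4] mid=3 arr[3]=7
[4,4] mid=4 arr[4]=14
Total: 4 comparisons


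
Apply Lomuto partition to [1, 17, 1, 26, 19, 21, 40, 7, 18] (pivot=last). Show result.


Elements <= 18 go left of pivot.
Result: [1, 17, 1, 7, 18, 21, 40, 26, 19], pivot at index 4


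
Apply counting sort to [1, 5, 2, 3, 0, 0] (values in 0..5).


Count array: [2, 1, 1, 1, 0, 1]
Reconstruct: [0, 0, 1, 2, 3, 5]


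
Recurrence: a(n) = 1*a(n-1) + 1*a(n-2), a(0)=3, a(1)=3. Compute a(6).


Build bottom-up:
...a(4)=15, a(5)=24, a(6)=1*24+1*15=39


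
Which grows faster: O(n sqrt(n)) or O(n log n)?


linearithmic grows slower than n^1.5
O(n log n) is asymptotically smaller; O(n sqrt(n)) grows faster


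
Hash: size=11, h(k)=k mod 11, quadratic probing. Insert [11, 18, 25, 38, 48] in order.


Insertions: 11->slot 0; 18->slot 7; 25->slot 3; 38->slot 5; 48->slot 4
Table: [11, None, None, 25, 48, 38, None, 18, None, None, None]


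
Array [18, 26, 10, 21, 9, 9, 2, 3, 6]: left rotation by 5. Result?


Left rotate by 5: [9, 2, 3, 6, 18, 26, 10, 21, 9]


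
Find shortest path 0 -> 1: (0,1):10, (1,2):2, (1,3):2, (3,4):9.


Dijkstra from 0:
Distances: {0: 0, 1: 10, 2: 12, 3: 12, 4: 21}
Shortest distance to 1 = 10, path = [0, 1]


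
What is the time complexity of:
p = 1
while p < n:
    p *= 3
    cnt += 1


Per nesting level: O(log n) = O(log n)
Complexity: O(log n)


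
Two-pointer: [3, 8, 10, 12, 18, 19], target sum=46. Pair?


Two pointers: lo=0, hi=5
No pair sums to 46


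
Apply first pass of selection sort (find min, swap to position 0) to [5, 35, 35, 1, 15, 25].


After one pass: [1, 35, 35, 5, 15, 25]


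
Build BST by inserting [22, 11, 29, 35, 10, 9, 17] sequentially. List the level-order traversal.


Root = 22; build tree by BST insertion.
Level-Order traversal: [22, 11, 29, 10, 17, 35, 9]


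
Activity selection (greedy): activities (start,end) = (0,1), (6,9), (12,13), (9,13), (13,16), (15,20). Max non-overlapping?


Greedy: pick earliest-ending, then skip overlaps.
Selected (4 activities): [(0, 1), (6, 9), (12, 13), (13, 16)]


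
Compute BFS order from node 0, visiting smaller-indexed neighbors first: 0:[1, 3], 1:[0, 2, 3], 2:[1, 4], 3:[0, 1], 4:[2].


BFS queue: start with [0]
Visit order: [0, 1, 3, 2, 4]


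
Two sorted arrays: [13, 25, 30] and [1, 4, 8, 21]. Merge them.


Compare heads, take smaller each step.
Merged: [1, 4, 8, 13, 21, 25, 30]


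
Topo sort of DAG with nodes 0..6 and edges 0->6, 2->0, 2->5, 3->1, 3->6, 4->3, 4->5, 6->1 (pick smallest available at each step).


Kahn's algorithm, process smallest node first
Order: [2, 0, 4, 3, 5, 6, 1]


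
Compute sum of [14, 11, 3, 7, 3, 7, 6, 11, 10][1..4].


Prefix sums: [0, 14, 25, 28, 35, 38, 45, 51, 62, 72]
Sum[1..4] = prefix[5] - prefix[1] = 38 - 14 = 24


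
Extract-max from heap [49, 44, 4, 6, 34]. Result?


Max = 49
Replace root with last, heapify down
Resulting heap: [44, 34, 4, 6]


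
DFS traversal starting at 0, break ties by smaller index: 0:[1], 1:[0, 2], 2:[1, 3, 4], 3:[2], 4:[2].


DFS stack-based: start with [0]
Visit order: [0, 1, 2, 3, 4]


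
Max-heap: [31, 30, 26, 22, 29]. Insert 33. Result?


Append 33: [31, 30, 26, 22, 29, 33]
Bubble up: swap idx 5(33) with idx 2(26); swap idx 2(33) with idx 0(31)
Result: [33, 30, 31, 22, 29, 26]


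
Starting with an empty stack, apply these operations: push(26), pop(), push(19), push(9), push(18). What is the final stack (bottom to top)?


push(26) -> [26]
pop() returns 26 -> []
push(19) -> [19]
push(9) -> [19, 9]
push(18) -> [19, 9, 18]
Final stack (bottom to top): [19, 9, 18]


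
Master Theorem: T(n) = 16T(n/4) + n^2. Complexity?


a=16, b=4, c=2. log_4(16)=2 = c=2. Case 2: O(n^c log n) = O(n^2 log n)
Complexity: O(n^2 log n)


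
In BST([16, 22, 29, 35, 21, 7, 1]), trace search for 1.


BST root = 16
Search for 1: compare at each node
Path: [16, 7, 1]


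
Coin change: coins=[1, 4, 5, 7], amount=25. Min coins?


dp[0]=0; dp[i]=1+min(dp[i-c] for c in coins)
...dp[20]=4, dp[21]=3, dp[22]=4, dp[23]=4, dp[24]=4, dp[25]=4
Minimum coins for 25 = 4


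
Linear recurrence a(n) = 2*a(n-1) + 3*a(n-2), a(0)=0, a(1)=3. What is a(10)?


Build bottom-up:
...a(8)=4920, a(9)=14763, a(10)=2*14763+3*4920=44286


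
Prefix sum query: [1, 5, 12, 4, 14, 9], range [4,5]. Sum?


Prefix sums: [0, 1, 6, 18, 22, 36, 45]
Sum[4..5] = prefix[6] - prefix[4] = 45 - 22 = 23


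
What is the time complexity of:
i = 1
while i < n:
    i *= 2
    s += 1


Per nesting level: O(log n) = O(log n)
Complexity: O(log n)


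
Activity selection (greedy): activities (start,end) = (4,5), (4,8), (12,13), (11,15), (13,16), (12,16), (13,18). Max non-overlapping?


Greedy: pick earliest-ending, then skip overlaps.
Selected (3 activities): [(4, 5), (12, 13), (13, 16)]


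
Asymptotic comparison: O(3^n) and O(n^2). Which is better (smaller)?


quadratic grows slower than exponential (base 3)
O(n^2) is asymptotically smaller; O(3^n) grows faster


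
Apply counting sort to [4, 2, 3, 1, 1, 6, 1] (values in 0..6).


Count array: [0, 3, 1, 1, 1, 0, 1]
Reconstruct: [1, 1, 1, 2, 3, 4, 6]


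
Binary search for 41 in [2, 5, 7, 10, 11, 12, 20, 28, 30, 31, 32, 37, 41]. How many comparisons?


Search for 41:
[0,12] mid=6 arr[6]=20
[7,12] mid=9 arr[9]=31
[10,12] mid=11 arr[11]=37
[12,12] mid=12 arr[12]=41
Total: 4 comparisons


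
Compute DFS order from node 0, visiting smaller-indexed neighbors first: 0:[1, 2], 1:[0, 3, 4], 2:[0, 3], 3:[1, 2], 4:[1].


DFS stack-based: start with [0]
Visit order: [0, 1, 3, 2, 4]


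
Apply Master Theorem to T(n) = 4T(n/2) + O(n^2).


a=4, b=2, c=2. log_2(4)=2 = c=2. Case 2: O(n^c log n) = O(n^2 log n)
Complexity: O(n^2 log n)


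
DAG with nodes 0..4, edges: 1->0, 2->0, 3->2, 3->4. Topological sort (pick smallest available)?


Kahn's algorithm, process smallest node first
Order: [1, 3, 2, 0, 4]


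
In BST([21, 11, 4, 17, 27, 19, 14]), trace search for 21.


BST root = 21
Search for 21: compare at each node
Path: [21]


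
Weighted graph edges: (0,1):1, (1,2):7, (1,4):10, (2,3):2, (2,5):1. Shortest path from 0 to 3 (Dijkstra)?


Dijkstra from 0:
Distances: {0: 0, 1: 1, 2: 8, 3: 10, 4: 11, 5: 9}
Shortest distance to 3 = 10, path = [0, 1, 2, 3]


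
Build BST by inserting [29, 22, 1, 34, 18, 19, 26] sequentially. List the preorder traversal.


Root = 29; build tree by BST insertion.
Preorder traversal: [29, 22, 1, 18, 19, 26, 34]


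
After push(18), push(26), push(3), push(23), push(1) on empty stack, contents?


push(18) -> [18]
push(26) -> [18, 26]
push(3) -> [18, 26, 3]
push(23) -> [18, 26, 3, 23]
push(1) -> [18, 26, 3, 23, 1]
Final stack (bottom to top): [18, 26, 3, 23, 1]


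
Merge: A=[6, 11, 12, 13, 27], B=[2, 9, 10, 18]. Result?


Compare heads, take smaller each step.
Merged: [2, 6, 9, 10, 11, 12, 13, 18, 27]


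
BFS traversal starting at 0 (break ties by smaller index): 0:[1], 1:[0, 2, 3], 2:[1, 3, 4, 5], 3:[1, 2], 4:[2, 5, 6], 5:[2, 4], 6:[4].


BFS queue: start with [0]
Visit order: [0, 1, 2, 3, 4, 5, 6]


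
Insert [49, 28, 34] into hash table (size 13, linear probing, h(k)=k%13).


Insertions: 49->slot 10; 28->slot 2; 34->slot 8
Table: [None, None, 28, None, None, None, None, None, 34, None, 49, None, None]


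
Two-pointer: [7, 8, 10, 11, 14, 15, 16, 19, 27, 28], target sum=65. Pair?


Two pointers: lo=0, hi=9
No pair sums to 65


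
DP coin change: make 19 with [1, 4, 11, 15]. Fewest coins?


dp[0]=0; dp[i]=1+min(dp[i-c] for c in coins)
...dp[14]=4, dp[15]=1, dp[16]=2, dp[17]=3, dp[18]=4, dp[19]=2
Minimum coins for 19 = 2


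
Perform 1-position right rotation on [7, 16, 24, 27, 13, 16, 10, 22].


Right rotate by 1: [22, 7, 16, 24, 27, 13, 16, 10]


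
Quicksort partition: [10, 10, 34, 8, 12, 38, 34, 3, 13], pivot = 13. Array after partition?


Elements <= 13 go left of pivot.
Result: [10, 10, 8, 12, 3, 13, 34, 34, 38], pivot at index 5


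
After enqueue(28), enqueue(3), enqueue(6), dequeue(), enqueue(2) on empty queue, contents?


enqueue(28) -> [28]
enqueue(3) -> [28, 3]
enqueue(6) -> [28, 3, 6]
dequeue() returns 28 -> [3, 6]
enqueue(2) -> [3, 6, 2]
Final queue (front to back): [3, 6, 2]


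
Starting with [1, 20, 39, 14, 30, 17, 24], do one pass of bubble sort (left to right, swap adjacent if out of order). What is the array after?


After one pass: [1, 20, 14, 30, 17, 24, 39]


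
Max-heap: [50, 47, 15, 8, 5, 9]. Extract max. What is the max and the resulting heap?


Max = 50
Replace root with last, heapify down
Resulting heap: [47, 9, 15, 8, 5]


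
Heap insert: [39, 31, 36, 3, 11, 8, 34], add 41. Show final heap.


Append 41: [39, 31, 36, 3, 11, 8, 34, 41]
Bubble up: swap idx 7(41) with idx 3(3); swap idx 3(41) with idx 1(31); swap idx 1(41) with idx 0(39)
Result: [41, 39, 36, 31, 11, 8, 34, 3]


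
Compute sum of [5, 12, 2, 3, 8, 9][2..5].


Prefix sums: [0, 5, 17, 19, 22, 30, 39]
Sum[2..5] = prefix[6] - prefix[2] = 39 - 17 = 22


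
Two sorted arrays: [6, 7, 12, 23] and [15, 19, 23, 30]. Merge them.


Compare heads, take smaller each step.
Merged: [6, 7, 12, 15, 19, 23, 23, 30]


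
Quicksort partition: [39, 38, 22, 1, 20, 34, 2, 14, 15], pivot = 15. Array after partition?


Elements <= 15 go left of pivot.
Result: [1, 2, 14, 15, 20, 34, 38, 22, 39], pivot at index 3


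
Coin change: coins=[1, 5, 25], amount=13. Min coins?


dp[0]=0; dp[i]=1+min(dp[i-c] for c in coins)
...dp[8]=4, dp[9]=5, dp[10]=2, dp[11]=3, dp[12]=4, dp[13]=5
Minimum coins for 13 = 5


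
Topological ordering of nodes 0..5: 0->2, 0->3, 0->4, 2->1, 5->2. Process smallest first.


Kahn's algorithm, process smallest node first
Order: [0, 3, 4, 5, 2, 1]


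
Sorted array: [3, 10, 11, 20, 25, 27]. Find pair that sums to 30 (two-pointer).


Two pointers: lo=0, hi=5
Found pair: (3, 27) summing to 30


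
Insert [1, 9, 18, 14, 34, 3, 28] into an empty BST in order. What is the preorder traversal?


Root = 1; build tree by BST insertion.
Preorder traversal: [1, 9, 3, 18, 14, 34, 28]


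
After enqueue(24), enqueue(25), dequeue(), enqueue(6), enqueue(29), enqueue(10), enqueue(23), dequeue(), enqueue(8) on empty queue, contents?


enqueue(24) -> [24]
enqueue(25) -> [24, 25]
dequeue() returns 24 -> [25]
enqueue(6) -> [25, 6]
enqueue(29) -> [25, 6, 29]
enqueue(10) -> [25, 6, 29, 10]
enqueue(23) -> [25, 6, 29, 10, 23]
dequeue() returns 25 -> [6, 29, 10, 23]
enqueue(8) -> [6, 29, 10, 23, 8]
Final queue (front to back): [6, 29, 10, 23, 8]


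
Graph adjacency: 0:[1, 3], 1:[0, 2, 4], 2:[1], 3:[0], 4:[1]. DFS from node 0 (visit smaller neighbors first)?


DFS stack-based: start with [0]
Visit order: [0, 1, 2, 4, 3]


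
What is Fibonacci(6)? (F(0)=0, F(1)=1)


F(n)=F(n-1)+F(n-2)
...F(4)=3, F(5)=5, F(6)=8


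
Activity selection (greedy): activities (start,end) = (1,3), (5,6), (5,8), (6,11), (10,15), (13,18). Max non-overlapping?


Greedy: pick earliest-ending, then skip overlaps.
Selected (4 activities): [(1, 3), (5, 6), (6, 11), (13, 18)]


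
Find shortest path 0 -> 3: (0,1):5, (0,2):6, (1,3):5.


Dijkstra from 0:
Distances: {0: 0, 1: 5, 2: 6, 3: 10}
Shortest distance to 3 = 10, path = [0, 1, 3]


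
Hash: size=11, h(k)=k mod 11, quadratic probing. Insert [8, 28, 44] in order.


Insertions: 8->slot 8; 28->slot 6; 44->slot 0
Table: [44, None, None, None, None, None, 28, None, 8, None, None]


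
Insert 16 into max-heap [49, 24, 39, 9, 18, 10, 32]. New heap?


Append 16: [49, 24, 39, 9, 18, 10, 32, 16]
Bubble up: swap idx 7(16) with idx 3(9)
Result: [49, 24, 39, 16, 18, 10, 32, 9]


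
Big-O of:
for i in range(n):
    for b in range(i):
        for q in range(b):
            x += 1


Per nesting level: O(n) * O(n) [triangular over i] * O(n) [triangular over b] = O(n^3)
Complexity: O(n^3)


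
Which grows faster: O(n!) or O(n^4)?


quartic grows slower than factorial
O(n^4) is asymptotically smaller; O(n!) grows faster


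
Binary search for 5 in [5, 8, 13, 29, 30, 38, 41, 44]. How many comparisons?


Search for 5:
[0,7] mid=3 arr[3]=29
[0,2] mid=1 arr[1]=8
[0,0] mid=0 arr[0]=5
Total: 3 comparisons


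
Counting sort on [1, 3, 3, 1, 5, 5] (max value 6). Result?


Count array: [0, 2, 0, 2, 0, 2, 0]
Reconstruct: [1, 1, 3, 3, 5, 5]


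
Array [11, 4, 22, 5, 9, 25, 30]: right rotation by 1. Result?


Right rotate by 1: [30, 11, 4, 22, 5, 9, 25]


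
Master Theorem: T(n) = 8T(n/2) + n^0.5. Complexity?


a=8, b=2, c=0.5. log_2(8)=3 > c=0.5. Case 1: O(n^log_b(a)) = O(n^3)
Complexity: O(n^3)


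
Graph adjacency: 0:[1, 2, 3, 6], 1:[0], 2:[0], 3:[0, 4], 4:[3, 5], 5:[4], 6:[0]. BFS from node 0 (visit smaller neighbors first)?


BFS queue: start with [0]
Visit order: [0, 1, 2, 3, 6, 4, 5]


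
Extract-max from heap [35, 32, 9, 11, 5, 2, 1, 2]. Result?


Max = 35
Replace root with last, heapify down
Resulting heap: [32, 11, 9, 2, 5, 2, 1]


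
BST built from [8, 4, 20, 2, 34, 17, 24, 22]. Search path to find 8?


BST root = 8
Search for 8: compare at each node
Path: [8]


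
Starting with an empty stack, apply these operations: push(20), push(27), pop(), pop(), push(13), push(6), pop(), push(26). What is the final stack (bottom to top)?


push(20) -> [20]
push(27) -> [20, 27]
pop() returns 27 -> [20]
pop() returns 20 -> []
push(13) -> [13]
push(6) -> [13, 6]
pop() returns 6 -> [13]
push(26) -> [13, 26]
Final stack (bottom to top): [13, 26]


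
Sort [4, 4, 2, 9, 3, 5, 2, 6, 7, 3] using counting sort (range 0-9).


Count array: [0, 0, 2, 2, 2, 1, 1, 1, 0, 1]
Reconstruct: [2, 2, 3, 3, 4, 4, 5, 6, 7, 9]


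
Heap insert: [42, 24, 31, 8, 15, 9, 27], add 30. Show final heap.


Append 30: [42, 24, 31, 8, 15, 9, 27, 30]
Bubble up: swap idx 7(30) with idx 3(8); swap idx 3(30) with idx 1(24)
Result: [42, 30, 31, 24, 15, 9, 27, 8]


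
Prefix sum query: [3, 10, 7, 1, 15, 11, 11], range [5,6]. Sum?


Prefix sums: [0, 3, 13, 20, 21, 36, 47, 58]
Sum[5..6] = prefix[7] - prefix[5] = 58 - 36 = 22


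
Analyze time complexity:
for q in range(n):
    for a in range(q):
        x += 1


Per nesting level: O(n) * O(n) [triangular over q] = O(n^2)
Complexity: O(n^2)


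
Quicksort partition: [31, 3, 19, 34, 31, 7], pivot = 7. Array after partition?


Elements <= 7 go left of pivot.
Result: [3, 7, 19, 34, 31, 31], pivot at index 1


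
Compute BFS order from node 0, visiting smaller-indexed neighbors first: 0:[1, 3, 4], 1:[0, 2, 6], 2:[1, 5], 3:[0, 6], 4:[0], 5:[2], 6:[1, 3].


BFS queue: start with [0]
Visit order: [0, 1, 3, 4, 2, 6, 5]


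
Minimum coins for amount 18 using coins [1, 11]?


dp[0]=0; dp[i]=1+min(dp[i-c] for c in coins)
...dp[13]=3, dp[14]=4, dp[15]=5, dp[16]=6, dp[17]=7, dp[18]=8
Minimum coins for 18 = 8


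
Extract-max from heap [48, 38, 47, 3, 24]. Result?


Max = 48
Replace root with last, heapify down
Resulting heap: [47, 38, 24, 3]


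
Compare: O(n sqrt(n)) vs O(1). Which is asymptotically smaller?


constant grows slower than n^1.5
O(1) is asymptotically smaller; O(n sqrt(n)) grows faster


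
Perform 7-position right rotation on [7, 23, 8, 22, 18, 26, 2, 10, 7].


Right rotate by 7: [8, 22, 18, 26, 2, 10, 7, 7, 23]


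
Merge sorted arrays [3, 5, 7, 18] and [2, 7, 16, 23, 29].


Compare heads, take smaller each step.
Merged: [2, 3, 5, 7, 7, 16, 18, 23, 29]


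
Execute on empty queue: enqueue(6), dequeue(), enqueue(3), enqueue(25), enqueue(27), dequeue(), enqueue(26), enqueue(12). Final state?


enqueue(6) -> [6]
dequeue() returns 6 -> []
enqueue(3) -> [3]
enqueue(25) -> [3, 25]
enqueue(27) -> [3, 25, 27]
dequeue() returns 3 -> [25, 27]
enqueue(26) -> [25, 27, 26]
enqueue(12) -> [25, 27, 26, 12]
Final queue (front to back): [25, 27, 26, 12]


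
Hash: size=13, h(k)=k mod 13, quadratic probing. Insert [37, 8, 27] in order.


Insertions: 37->slot 11; 8->slot 8; 27->slot 1
Table: [None, 27, None, None, None, None, None, None, 8, None, None, 37, None]


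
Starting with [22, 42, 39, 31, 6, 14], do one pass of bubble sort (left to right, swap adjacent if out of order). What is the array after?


After one pass: [22, 39, 31, 6, 14, 42]


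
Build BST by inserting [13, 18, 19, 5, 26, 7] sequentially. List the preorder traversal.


Root = 13; build tree by BST insertion.
Preorder traversal: [13, 5, 7, 18, 19, 26]


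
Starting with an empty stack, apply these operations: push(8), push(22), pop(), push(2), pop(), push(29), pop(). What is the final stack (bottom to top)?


push(8) -> [8]
push(22) -> [8, 22]
pop() returns 22 -> [8]
push(2) -> [8, 2]
pop() returns 2 -> [8]
push(29) -> [8, 29]
pop() returns 29 -> [8]
Final stack (bottom to top): [8]


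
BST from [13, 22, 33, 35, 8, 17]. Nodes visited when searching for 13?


BST root = 13
Search for 13: compare at each node
Path: [13]


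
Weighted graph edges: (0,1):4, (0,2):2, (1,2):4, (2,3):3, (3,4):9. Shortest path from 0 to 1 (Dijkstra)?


Dijkstra from 0:
Distances: {0: 0, 1: 4, 2: 2, 3: 5, 4: 14}
Shortest distance to 1 = 4, path = [0, 1]


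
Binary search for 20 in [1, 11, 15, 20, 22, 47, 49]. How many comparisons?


Search for 20:
[0,6] mid=3 arr[3]=20
Total: 1 comparisons


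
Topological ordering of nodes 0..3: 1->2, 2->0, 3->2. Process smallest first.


Kahn's algorithm, process smallest node first
Order: [1, 3, 2, 0]


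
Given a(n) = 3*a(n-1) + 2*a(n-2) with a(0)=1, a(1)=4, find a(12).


Build bottom-up:
...a(10)=363314, a(11)=1293962, a(12)=3*1293962+2*363314=4608514


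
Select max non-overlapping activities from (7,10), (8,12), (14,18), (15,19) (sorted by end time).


Greedy: pick earliest-ending, then skip overlaps.
Selected (2 activities): [(7, 10), (14, 18)]


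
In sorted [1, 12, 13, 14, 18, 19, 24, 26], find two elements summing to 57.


Two pointers: lo=0, hi=7
No pair sums to 57


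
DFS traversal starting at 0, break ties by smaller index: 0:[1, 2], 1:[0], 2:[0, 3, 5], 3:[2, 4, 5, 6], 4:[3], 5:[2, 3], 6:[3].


DFS stack-based: start with [0]
Visit order: [0, 1, 2, 3, 4, 5, 6]


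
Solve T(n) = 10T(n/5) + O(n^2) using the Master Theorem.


a=10, b=5, c=2. log_5(10)=1.431 < c=2. Case 3: O(n^c) = O(n^2)
Complexity: O(n^2)


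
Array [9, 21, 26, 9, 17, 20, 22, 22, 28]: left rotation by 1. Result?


Left rotate by 1: [21, 26, 9, 17, 20, 22, 22, 28, 9]


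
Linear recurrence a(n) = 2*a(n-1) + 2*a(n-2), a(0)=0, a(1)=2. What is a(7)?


Build bottom-up:
...a(5)=88, a(6)=240, a(7)=2*240+2*88=656


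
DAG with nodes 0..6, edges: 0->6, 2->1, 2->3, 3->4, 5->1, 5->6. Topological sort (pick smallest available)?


Kahn's algorithm, process smallest node first
Order: [0, 2, 3, 4, 5, 1, 6]


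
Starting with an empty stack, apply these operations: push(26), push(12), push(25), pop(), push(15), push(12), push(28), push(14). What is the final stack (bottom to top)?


push(26) -> [26]
push(12) -> [26, 12]
push(25) -> [26, 12, 25]
pop() returns 25 -> [26, 12]
push(15) -> [26, 12, 15]
push(12) -> [26, 12, 15, 12]
push(28) -> [26, 12, 15, 12, 28]
push(14) -> [26, 12, 15, 12, 28, 14]
Final stack (bottom to top): [26, 12, 15, 12, 28, 14]


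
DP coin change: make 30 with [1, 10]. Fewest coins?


dp[0]=0; dp[i]=1+min(dp[i-c] for c in coins)
...dp[25]=7, dp[26]=8, dp[27]=9, dp[28]=10, dp[29]=11, dp[30]=3
Minimum coins for 30 = 3


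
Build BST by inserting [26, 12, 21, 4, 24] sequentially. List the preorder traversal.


Root = 26; build tree by BST insertion.
Preorder traversal: [26, 12, 4, 21, 24]


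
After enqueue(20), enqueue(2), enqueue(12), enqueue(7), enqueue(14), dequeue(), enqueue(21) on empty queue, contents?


enqueue(20) -> [20]
enqueue(2) -> [20, 2]
enqueue(12) -> [20, 2, 12]
enqueue(7) -> [20, 2, 12, 7]
enqueue(14) -> [20, 2, 12, 7, 14]
dequeue() returns 20 -> [2, 12, 7, 14]
enqueue(21) -> [2, 12, 7, 14, 21]
Final queue (front to back): [2, 12, 7, 14, 21]


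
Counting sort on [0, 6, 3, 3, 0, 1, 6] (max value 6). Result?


Count array: [2, 1, 0, 2, 0, 0, 2]
Reconstruct: [0, 0, 1, 3, 3, 6, 6]


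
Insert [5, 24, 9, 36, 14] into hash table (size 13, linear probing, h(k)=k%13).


Insertions: 5->slot 5; 24->slot 11; 9->slot 9; 36->slot 10; 14->slot 1
Table: [None, 14, None, None, None, 5, None, None, None, 9, 36, 24, None]


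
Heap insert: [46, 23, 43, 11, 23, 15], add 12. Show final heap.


Append 12: [46, 23, 43, 11, 23, 15, 12]
Bubble up: no swaps needed
Result: [46, 23, 43, 11, 23, 15, 12]


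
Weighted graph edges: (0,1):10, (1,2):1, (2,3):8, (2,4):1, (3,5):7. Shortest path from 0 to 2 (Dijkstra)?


Dijkstra from 0:
Distances: {0: 0, 1: 10, 2: 11, 3: 19, 4: 12, 5: 26}
Shortest distance to 2 = 11, path = [0, 1, 2]


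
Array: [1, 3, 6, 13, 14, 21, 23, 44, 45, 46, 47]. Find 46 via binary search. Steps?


Search for 46:
[0,10] mid=5 arr[5]=21
[6,10] mid=8 arr[8]=45
[9,10] mid=9 arr[9]=46
Total: 3 comparisons


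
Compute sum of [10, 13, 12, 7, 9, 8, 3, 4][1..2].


Prefix sums: [0, 10, 23, 35, 42, 51, 59, 62, 66]
Sum[1..2] = prefix[3] - prefix[1] = 35 - 10 = 25


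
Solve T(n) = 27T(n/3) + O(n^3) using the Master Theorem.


a=27, b=3, c=3. log_3(27)=3 = c=3. Case 2: O(n^c log n) = O(n^3 log n)
Complexity: O(n^3 log n)


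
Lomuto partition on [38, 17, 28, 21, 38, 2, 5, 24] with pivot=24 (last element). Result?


Elements <= 24 go left of pivot.
Result: [17, 21, 2, 5, 24, 28, 38, 38], pivot at index 4


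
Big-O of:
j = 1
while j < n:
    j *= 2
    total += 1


Per nesting level: O(log n) = O(log n)
Complexity: O(log n)


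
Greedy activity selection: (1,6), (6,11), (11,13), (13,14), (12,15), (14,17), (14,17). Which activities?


Greedy: pick earliest-ending, then skip overlaps.
Selected (5 activities): [(1, 6), (6, 11), (11, 13), (13, 14), (14, 17)]


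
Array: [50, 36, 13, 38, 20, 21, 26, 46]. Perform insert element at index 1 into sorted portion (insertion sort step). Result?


After one pass: [36, 50, 13, 38, 20, 21, 26, 46]


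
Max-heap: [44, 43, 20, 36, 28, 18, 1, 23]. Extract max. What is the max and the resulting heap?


Max = 44
Replace root with last, heapify down
Resulting heap: [43, 36, 20, 23, 28, 18, 1]


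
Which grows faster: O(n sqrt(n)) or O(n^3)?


n^1.5 grows slower than cubic
O(n sqrt(n)) is asymptotically smaller; O(n^3) grows faster


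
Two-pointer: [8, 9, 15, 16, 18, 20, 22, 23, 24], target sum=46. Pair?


Two pointers: lo=0, hi=8
Found pair: (22, 24) summing to 46


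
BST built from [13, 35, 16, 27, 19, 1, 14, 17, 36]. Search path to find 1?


BST root = 13
Search for 1: compare at each node
Path: [13, 1]


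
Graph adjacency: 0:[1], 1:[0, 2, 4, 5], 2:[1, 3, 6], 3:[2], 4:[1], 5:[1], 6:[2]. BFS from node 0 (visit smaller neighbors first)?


BFS queue: start with [0]
Visit order: [0, 1, 2, 4, 5, 3, 6]


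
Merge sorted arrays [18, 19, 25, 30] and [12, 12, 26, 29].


Compare heads, take smaller each step.
Merged: [12, 12, 18, 19, 25, 26, 29, 30]


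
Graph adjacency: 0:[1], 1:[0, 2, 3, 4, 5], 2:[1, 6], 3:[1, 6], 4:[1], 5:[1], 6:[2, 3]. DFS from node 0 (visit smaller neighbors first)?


DFS stack-based: start with [0]
Visit order: [0, 1, 2, 6, 3, 4, 5]


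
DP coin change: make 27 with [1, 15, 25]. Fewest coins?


dp[0]=0; dp[i]=1+min(dp[i-c] for c in coins)
...dp[22]=8, dp[23]=9, dp[24]=10, dp[25]=1, dp[26]=2, dp[27]=3
Minimum coins for 27 = 3


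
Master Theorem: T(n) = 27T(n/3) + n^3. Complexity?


a=27, b=3, c=3. log_3(27)=3 = c=3. Case 2: O(n^c log n) = O(n^3 log n)
Complexity: O(n^3 log n)


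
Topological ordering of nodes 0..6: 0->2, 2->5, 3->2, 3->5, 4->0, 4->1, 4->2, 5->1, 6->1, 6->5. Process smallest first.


Kahn's algorithm, process smallest node first
Order: [3, 4, 0, 2, 6, 5, 1]


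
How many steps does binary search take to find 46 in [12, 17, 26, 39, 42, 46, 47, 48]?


Search for 46:
[0,7] mid=3 arr[3]=39
[4,7] mid=5 arr[5]=46
Total: 2 comparisons


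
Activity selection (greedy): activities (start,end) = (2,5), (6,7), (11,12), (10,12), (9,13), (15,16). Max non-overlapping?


Greedy: pick earliest-ending, then skip overlaps.
Selected (4 activities): [(2, 5), (6, 7), (11, 12), (15, 16)]


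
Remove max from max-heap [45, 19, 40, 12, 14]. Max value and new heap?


Max = 45
Replace root with last, heapify down
Resulting heap: [40, 19, 14, 12]


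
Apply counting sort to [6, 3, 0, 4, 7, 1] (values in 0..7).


Count array: [1, 1, 0, 1, 1, 0, 1, 1]
Reconstruct: [0, 1, 3, 4, 6, 7]


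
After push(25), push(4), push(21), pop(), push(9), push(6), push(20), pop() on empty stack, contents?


push(25) -> [25]
push(4) -> [25, 4]
push(21) -> [25, 4, 21]
pop() returns 21 -> [25, 4]
push(9) -> [25, 4, 9]
push(6) -> [25, 4, 9, 6]
push(20) -> [25, 4, 9, 6, 20]
pop() returns 20 -> [25, 4, 9, 6]
Final stack (bottom to top): [25, 4, 9, 6]


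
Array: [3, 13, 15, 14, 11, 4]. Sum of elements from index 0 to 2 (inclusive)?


Prefix sums: [0, 3, 16, 31, 45, 56, 60]
Sum[0..2] = prefix[3] - prefix[0] = 31 - 0 = 31


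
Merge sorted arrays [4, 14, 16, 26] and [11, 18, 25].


Compare heads, take smaller each step.
Merged: [4, 11, 14, 16, 18, 25, 26]


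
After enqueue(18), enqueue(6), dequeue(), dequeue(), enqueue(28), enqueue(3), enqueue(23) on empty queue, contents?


enqueue(18) -> [18]
enqueue(6) -> [18, 6]
dequeue() returns 18 -> [6]
dequeue() returns 6 -> []
enqueue(28) -> [28]
enqueue(3) -> [28, 3]
enqueue(23) -> [28, 3, 23]
Final queue (front to back): [28, 3, 23]


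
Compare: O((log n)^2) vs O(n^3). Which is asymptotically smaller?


polylogarithmic grows slower than cubic
O((log n)^2) is asymptotically smaller; O(n^3) grows faster


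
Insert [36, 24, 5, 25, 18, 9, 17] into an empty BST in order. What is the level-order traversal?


Root = 36; build tree by BST insertion.
Level-Order traversal: [36, 24, 5, 25, 18, 9, 17]


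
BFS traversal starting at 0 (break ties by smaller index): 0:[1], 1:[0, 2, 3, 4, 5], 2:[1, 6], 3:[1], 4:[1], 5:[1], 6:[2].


BFS queue: start with [0]
Visit order: [0, 1, 2, 3, 4, 5, 6]


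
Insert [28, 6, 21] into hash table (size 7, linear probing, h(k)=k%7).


Insertions: 28->slot 0; 6->slot 6; 21->slot 1
Table: [28, 21, None, None, None, None, 6]


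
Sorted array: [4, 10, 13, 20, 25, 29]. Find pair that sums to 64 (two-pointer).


Two pointers: lo=0, hi=5
No pair sums to 64


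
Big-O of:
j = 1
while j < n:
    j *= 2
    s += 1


Per nesting level: O(log n) = O(log n)
Complexity: O(log n)


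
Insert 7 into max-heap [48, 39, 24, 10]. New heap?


Append 7: [48, 39, 24, 10, 7]
Bubble up: no swaps needed
Result: [48, 39, 24, 10, 7]


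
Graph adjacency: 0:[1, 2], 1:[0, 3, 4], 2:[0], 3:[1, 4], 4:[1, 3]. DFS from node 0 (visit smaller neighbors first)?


DFS stack-based: start with [0]
Visit order: [0, 1, 3, 4, 2]


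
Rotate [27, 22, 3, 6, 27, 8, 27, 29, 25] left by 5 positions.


Left rotate by 5: [8, 27, 29, 25, 27, 22, 3, 6, 27]


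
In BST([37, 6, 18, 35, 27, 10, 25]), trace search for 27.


BST root = 37
Search for 27: compare at each node
Path: [37, 6, 18, 35, 27]


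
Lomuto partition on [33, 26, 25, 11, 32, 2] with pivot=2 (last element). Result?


Elements <= 2 go left of pivot.
Result: [2, 26, 25, 11, 32, 33], pivot at index 0


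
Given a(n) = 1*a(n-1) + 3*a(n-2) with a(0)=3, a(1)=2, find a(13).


Build bottom-up:
...a(11)=15797, a(12)=36467, a(13)=1*36467+3*15797=83858


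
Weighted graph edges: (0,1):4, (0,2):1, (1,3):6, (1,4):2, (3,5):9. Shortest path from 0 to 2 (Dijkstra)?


Dijkstra from 0:
Distances: {0: 0, 1: 4, 2: 1, 3: 10, 4: 6, 5: 19}
Shortest distance to 2 = 1, path = [0, 2]


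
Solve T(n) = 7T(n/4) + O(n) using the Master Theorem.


a=7, b=4, c=1. log_4(7)=1.404 > c=1. Case 1: O(n^log_b(a)) = O(n^1.404)
Complexity: O(n^1.404)


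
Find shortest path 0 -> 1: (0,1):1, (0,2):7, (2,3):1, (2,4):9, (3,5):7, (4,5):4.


Dijkstra from 0:
Distances: {0: 0, 1: 1, 2: 7, 3: 8, 4: 16, 5: 15}
Shortest distance to 1 = 1, path = [0, 1]


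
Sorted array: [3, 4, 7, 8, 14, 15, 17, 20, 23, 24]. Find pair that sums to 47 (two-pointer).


Two pointers: lo=0, hi=9
Found pair: (23, 24) summing to 47


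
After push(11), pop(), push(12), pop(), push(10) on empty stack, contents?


push(11) -> [11]
pop() returns 11 -> []
push(12) -> [12]
pop() returns 12 -> []
push(10) -> [10]
Final stack (bottom to top): [10]


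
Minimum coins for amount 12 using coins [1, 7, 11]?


dp[0]=0; dp[i]=1+min(dp[i-c] for c in coins)
...dp[7]=1, dp[8]=2, dp[9]=3, dp[10]=4, dp[11]=1, dp[12]=2
Minimum coins for 12 = 2


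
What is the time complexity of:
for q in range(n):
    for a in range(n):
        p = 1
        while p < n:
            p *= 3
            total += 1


Per nesting level: O(n) * O(n) * O(log n) = O(n^2 log n)
Complexity: O(n^2 log n)


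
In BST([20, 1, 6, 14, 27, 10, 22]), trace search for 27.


BST root = 20
Search for 27: compare at each node
Path: [20, 27]


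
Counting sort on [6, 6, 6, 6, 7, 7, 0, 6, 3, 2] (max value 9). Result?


Count array: [1, 0, 1, 1, 0, 0, 5, 2, 0, 0]
Reconstruct: [0, 2, 3, 6, 6, 6, 6, 6, 7, 7]


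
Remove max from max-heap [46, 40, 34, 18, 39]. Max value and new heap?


Max = 46
Replace root with last, heapify down
Resulting heap: [40, 39, 34, 18]


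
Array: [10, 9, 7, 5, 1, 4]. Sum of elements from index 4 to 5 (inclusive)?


Prefix sums: [0, 10, 19, 26, 31, 32, 36]
Sum[4..5] = prefix[6] - prefix[4] = 36 - 31 = 5


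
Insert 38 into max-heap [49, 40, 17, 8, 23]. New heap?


Append 38: [49, 40, 17, 8, 23, 38]
Bubble up: swap idx 5(38) with idx 2(17)
Result: [49, 40, 38, 8, 23, 17]


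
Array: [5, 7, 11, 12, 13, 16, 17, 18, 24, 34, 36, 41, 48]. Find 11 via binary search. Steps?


Search for 11:
[0,12] mid=6 arr[6]=17
[0,5] mid=2 arr[2]=11
Total: 2 comparisons


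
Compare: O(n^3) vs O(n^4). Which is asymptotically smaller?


cubic grows slower than quartic
O(n^3) is asymptotically smaller; O(n^4) grows faster


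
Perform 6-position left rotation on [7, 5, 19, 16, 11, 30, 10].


Left rotate by 6: [10, 7, 5, 19, 16, 11, 30]


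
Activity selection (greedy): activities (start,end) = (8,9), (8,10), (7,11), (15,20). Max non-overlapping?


Greedy: pick earliest-ending, then skip overlaps.
Selected (2 activities): [(8, 9), (15, 20)]


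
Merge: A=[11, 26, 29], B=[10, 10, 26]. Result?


Compare heads, take smaller each step.
Merged: [10, 10, 11, 26, 26, 29]


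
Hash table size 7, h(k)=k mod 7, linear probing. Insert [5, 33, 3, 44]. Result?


Insertions: 5->slot 5; 33->slot 6; 3->slot 3; 44->slot 2
Table: [None, None, 44, 3, None, 5, 33]


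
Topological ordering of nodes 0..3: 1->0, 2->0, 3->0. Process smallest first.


Kahn's algorithm, process smallest node first
Order: [1, 2, 3, 0]


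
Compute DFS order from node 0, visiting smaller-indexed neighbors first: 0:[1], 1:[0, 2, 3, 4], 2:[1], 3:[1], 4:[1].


DFS stack-based: start with [0]
Visit order: [0, 1, 2, 3, 4]


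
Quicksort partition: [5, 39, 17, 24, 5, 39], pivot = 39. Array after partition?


Elements <= 39 go left of pivot.
Result: [5, 39, 17, 24, 5, 39], pivot at index 5


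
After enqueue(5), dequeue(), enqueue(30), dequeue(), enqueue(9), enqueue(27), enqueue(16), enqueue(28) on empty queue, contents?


enqueue(5) -> [5]
dequeue() returns 5 -> []
enqueue(30) -> [30]
dequeue() returns 30 -> []
enqueue(9) -> [9]
enqueue(27) -> [9, 27]
enqueue(16) -> [9, 27, 16]
enqueue(28) -> [9, 27, 16, 28]
Final queue (front to back): [9, 27, 16, 28]
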